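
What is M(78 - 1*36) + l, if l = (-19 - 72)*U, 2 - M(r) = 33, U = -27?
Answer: 2426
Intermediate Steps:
M(r) = -31 (M(r) = 2 - 1*33 = 2 - 33 = -31)
l = 2457 (l = (-19 - 72)*(-27) = -91*(-27) = 2457)
M(78 - 1*36) + l = -31 + 2457 = 2426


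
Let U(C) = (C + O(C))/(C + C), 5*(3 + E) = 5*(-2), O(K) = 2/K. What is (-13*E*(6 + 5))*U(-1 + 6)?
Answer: 3861/10 ≈ 386.10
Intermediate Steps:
E = -5 (E = -3 + (5*(-2))/5 = -3 + (⅕)*(-10) = -3 - 2 = -5)
U(C) = (C + 2/C)/(2*C) (U(C) = (C + 2/C)/(C + C) = (C + 2/C)/((2*C)) = (C + 2/C)*(1/(2*C)) = (C + 2/C)/(2*C))
(-13*E*(6 + 5))*U(-1 + 6) = (-(-65)*(6 + 5))*(½ + (-1 + 6)⁻²) = (-(-65)*11)*(½ + 5⁻²) = (-13*(-55))*(½ + 1/25) = 715*(27/50) = 3861/10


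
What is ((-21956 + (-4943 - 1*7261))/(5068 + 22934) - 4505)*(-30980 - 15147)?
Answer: 2910225541295/14001 ≈ 2.0786e+8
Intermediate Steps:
((-21956 + (-4943 - 1*7261))/(5068 + 22934) - 4505)*(-30980 - 15147) = ((-21956 + (-4943 - 7261))/28002 - 4505)*(-46127) = ((-21956 - 12204)*(1/28002) - 4505)*(-46127) = (-34160*1/28002 - 4505)*(-46127) = (-17080/14001 - 4505)*(-46127) = -63091585/14001*(-46127) = 2910225541295/14001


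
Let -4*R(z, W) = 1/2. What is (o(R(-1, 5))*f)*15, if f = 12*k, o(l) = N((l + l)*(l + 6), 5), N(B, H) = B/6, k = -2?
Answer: 705/8 ≈ 88.125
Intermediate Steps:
R(z, W) = -1/8 (R(z, W) = -1/4/2 = -1/4*1/2 = -1/8)
N(B, H) = B/6 (N(B, H) = B*(1/6) = B/6)
o(l) = l*(6 + l)/3 (o(l) = ((l + l)*(l + 6))/6 = ((2*l)*(6 + l))/6 = (2*l*(6 + l))/6 = l*(6 + l)/3)
f = -24 (f = 12*(-2) = -24)
(o(R(-1, 5))*f)*15 = (((1/3)*(-1/8)*(6 - 1/8))*(-24))*15 = (((1/3)*(-1/8)*(47/8))*(-24))*15 = -47/192*(-24)*15 = (47/8)*15 = 705/8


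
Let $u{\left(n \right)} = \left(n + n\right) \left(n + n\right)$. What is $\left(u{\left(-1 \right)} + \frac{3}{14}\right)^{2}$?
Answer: $\frac{3481}{196} \approx 17.76$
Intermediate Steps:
$u{\left(n \right)} = 4 n^{2}$ ($u{\left(n \right)} = 2 n 2 n = 4 n^{2}$)
$\left(u{\left(-1 \right)} + \frac{3}{14}\right)^{2} = \left(4 \left(-1\right)^{2} + \frac{3}{14}\right)^{2} = \left(4 \cdot 1 + 3 \cdot \frac{1}{14}\right)^{2} = \left(4 + \frac{3}{14}\right)^{2} = \left(\frac{59}{14}\right)^{2} = \frac{3481}{196}$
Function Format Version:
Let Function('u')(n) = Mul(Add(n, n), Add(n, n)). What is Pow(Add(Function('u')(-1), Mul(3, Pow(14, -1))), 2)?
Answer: Rational(3481, 196) ≈ 17.760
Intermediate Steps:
Function('u')(n) = Mul(4, Pow(n, 2)) (Function('u')(n) = Mul(Mul(2, n), Mul(2, n)) = Mul(4, Pow(n, 2)))
Pow(Add(Function('u')(-1), Mul(3, Pow(14, -1))), 2) = Pow(Add(Mul(4, Pow(-1, 2)), Mul(3, Pow(14, -1))), 2) = Pow(Add(Mul(4, 1), Mul(3, Rational(1, 14))), 2) = Pow(Add(4, Rational(3, 14)), 2) = Pow(Rational(59, 14), 2) = Rational(3481, 196)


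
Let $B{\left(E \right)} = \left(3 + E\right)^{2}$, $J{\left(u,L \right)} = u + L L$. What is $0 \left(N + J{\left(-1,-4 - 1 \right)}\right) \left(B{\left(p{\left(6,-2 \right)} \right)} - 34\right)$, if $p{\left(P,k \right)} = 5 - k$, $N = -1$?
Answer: $0$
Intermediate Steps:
$J{\left(u,L \right)} = u + L^{2}$
$0 \left(N + J{\left(-1,-4 - 1 \right)}\right) \left(B{\left(p{\left(6,-2 \right)} \right)} - 34\right) = 0 \left(-1 - \left(1 - \left(-4 - 1\right)^{2}\right)\right) \left(\left(3 + \left(5 - -2\right)\right)^{2} - 34\right) = 0 \left(-1 - \left(1 - \left(-5\right)^{2}\right)\right) \left(\left(3 + \left(5 + 2\right)\right)^{2} - 34\right) = 0 \left(-1 + \left(-1 + 25\right)\right) \left(\left(3 + 7\right)^{2} - 34\right) = 0 \left(-1 + 24\right) \left(10^{2} - 34\right) = 0 \cdot 23 \left(100 - 34\right) = 0 \cdot 66 = 0$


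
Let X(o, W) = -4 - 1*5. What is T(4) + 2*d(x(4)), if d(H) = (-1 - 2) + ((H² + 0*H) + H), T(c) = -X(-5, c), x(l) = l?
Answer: 43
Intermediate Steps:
X(o, W) = -9 (X(o, W) = -4 - 5 = -9)
T(c) = 9 (T(c) = -1*(-9) = 9)
d(H) = -3 + H + H² (d(H) = -3 + ((H² + 0) + H) = -3 + (H² + H) = -3 + (H + H²) = -3 + H + H²)
T(4) + 2*d(x(4)) = 9 + 2*(-3 + 4 + 4²) = 9 + 2*(-3 + 4 + 16) = 9 + 2*17 = 9 + 34 = 43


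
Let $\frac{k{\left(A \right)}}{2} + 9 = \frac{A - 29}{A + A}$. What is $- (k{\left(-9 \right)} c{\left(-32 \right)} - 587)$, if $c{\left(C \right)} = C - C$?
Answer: $587$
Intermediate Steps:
$c{\left(C \right)} = 0$
$k{\left(A \right)} = -18 + \frac{-29 + A}{A}$ ($k{\left(A \right)} = -18 + 2 \frac{A - 29}{A + A} = -18 + 2 \frac{-29 + A}{2 A} = -18 + \frac{-29 + A}{A}$)
$- (k{\left(-9 \right)} c{\left(-32 \right)} - 587) = - (\left(-17 - \frac{29}{-9}\right) 0 - 587) = - (\left(-17 - - \frac{29}{9}\right) 0 - 587) = - (\left(-17 + \frac{29}{9}\right) 0 - 587) = - (\left(- \frac{124}{9}\right) 0 - 587) = - (0 - 587) = \left(-1\right) \left(-587\right) = 587$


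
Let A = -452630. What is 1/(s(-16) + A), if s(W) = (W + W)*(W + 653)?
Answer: -1/473014 ≈ -2.1141e-6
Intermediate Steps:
s(W) = 2*W*(653 + W) (s(W) = (2*W)*(653 + W) = 2*W*(653 + W))
1/(s(-16) + A) = 1/(2*(-16)*(653 - 16) - 452630) = 1/(2*(-16)*637 - 452630) = 1/(-20384 - 452630) = 1/(-473014) = -1/473014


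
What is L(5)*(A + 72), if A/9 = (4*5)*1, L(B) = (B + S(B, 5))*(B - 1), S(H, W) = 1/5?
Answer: 26208/5 ≈ 5241.6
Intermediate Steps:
S(H, W) = 1/5
L(B) = (-1 + B)*(1/5 + B) (L(B) = (B + 1/5)*(B - 1) = (1/5 + B)*(-1 + B) = (-1 + B)*(1/5 + B))
A = 180 (A = 9*((4*5)*1) = 9*(20*1) = 9*20 = 180)
L(5)*(A + 72) = (-1/5 + 5**2 - 4/5*5)*(180 + 72) = (-1/5 + 25 - 4)*252 = (104/5)*252 = 26208/5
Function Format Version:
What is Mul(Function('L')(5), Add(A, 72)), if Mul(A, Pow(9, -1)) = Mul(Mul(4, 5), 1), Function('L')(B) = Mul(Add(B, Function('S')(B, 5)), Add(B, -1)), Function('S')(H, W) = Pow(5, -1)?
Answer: Rational(26208, 5) ≈ 5241.6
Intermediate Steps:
Function('S')(H, W) = Rational(1, 5)
Function('L')(B) = Mul(Add(-1, B), Add(Rational(1, 5), B)) (Function('L')(B) = Mul(Add(B, Rational(1, 5)), Add(B, -1)) = Mul(Add(Rational(1, 5), B), Add(-1, B)) = Mul(Add(-1, B), Add(Rational(1, 5), B)))
A = 180 (A = Mul(9, Mul(Mul(4, 5), 1)) = Mul(9, Mul(20, 1)) = Mul(9, 20) = 180)
Mul(Function('L')(5), Add(A, 72)) = Mul(Add(Rational(-1, 5), Pow(5, 2), Mul(Rational(-4, 5), 5)), Add(180, 72)) = Mul(Add(Rational(-1, 5), 25, -4), 252) = Mul(Rational(104, 5), 252) = Rational(26208, 5)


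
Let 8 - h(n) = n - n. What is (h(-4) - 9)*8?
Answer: -8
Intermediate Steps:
h(n) = 8 (h(n) = 8 - (n - n) = 8 - 1*0 = 8 + 0 = 8)
(h(-4) - 9)*8 = (8 - 9)*8 = -1*8 = -8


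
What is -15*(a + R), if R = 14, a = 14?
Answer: -420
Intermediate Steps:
-15*(a + R) = -15*(14 + 14) = -15*28 = -420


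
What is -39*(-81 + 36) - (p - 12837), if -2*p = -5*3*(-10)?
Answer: 14667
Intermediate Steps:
p = -75 (p = -(-5*3)*(-10)/2 = -(-15)*(-10)/2 = -½*150 = -75)
-39*(-81 + 36) - (p - 12837) = -39*(-81 + 36) - (-75 - 12837) = -39*(-45) - 1*(-12912) = 1755 + 12912 = 14667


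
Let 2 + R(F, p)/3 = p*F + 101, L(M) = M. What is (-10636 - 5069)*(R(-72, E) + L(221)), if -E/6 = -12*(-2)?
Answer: -496623510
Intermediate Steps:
E = -144 (E = -(-72)*(-2) = -6*24 = -144)
R(F, p) = 297 + 3*F*p (R(F, p) = -6 + 3*(p*F + 101) = -6 + 3*(F*p + 101) = -6 + 3*(101 + F*p) = -6 + (303 + 3*F*p) = 297 + 3*F*p)
(-10636 - 5069)*(R(-72, E) + L(221)) = (-10636 - 5069)*((297 + 3*(-72)*(-144)) + 221) = -15705*((297 + 31104) + 221) = -15705*(31401 + 221) = -15705*31622 = -496623510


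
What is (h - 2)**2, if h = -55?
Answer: 3249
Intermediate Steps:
(h - 2)**2 = (-55 - 2)**2 = (-57)**2 = 3249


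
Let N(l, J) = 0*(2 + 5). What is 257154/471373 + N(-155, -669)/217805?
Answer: 257154/471373 ≈ 0.54554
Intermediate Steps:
N(l, J) = 0 (N(l, J) = 0*7 = 0)
257154/471373 + N(-155, -669)/217805 = 257154/471373 + 0/217805 = 257154*(1/471373) + 0*(1/217805) = 257154/471373 + 0 = 257154/471373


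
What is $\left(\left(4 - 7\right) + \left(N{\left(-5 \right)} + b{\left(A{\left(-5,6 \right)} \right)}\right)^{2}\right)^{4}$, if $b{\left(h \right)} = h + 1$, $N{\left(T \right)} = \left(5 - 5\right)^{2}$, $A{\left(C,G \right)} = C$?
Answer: $28561$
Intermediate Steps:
$N{\left(T \right)} = 0$ ($N{\left(T \right)} = 0^{2} = 0$)
$b{\left(h \right)} = 1 + h$
$\left(\left(4 - 7\right) + \left(N{\left(-5 \right)} + b{\left(A{\left(-5,6 \right)} \right)}\right)^{2}\right)^{4} = \left(\left(4 - 7\right) + \left(0 + \left(1 - 5\right)\right)^{2}\right)^{4} = \left(\left(4 - 7\right) + \left(0 - 4\right)^{2}\right)^{4} = \left(-3 + \left(-4\right)^{2}\right)^{4} = \left(-3 + 16\right)^{4} = 13^{4} = 28561$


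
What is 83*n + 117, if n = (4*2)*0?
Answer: 117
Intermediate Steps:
n = 0 (n = 8*0 = 0)
83*n + 117 = 83*0 + 117 = 0 + 117 = 117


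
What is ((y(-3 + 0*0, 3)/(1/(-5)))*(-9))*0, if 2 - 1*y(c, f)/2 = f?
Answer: 0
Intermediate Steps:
y(c, f) = 4 - 2*f
((y(-3 + 0*0, 3)/(1/(-5)))*(-9))*0 = (((4 - 2*3)/(1/(-5)))*(-9))*0 = (((4 - 6)/(-⅕))*(-9))*0 = (-2*(-5)*(-9))*0 = (10*(-9))*0 = -90*0 = 0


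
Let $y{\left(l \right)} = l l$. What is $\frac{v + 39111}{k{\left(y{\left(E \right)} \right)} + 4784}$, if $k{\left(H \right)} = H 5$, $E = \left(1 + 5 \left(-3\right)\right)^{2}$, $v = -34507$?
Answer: $\frac{1151}{49216} \approx 0.023387$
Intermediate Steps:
$E = 196$ ($E = \left(1 - 15\right)^{2} = \left(-14\right)^{2} = 196$)
$y{\left(l \right)} = l^{2}$
$k{\left(H \right)} = 5 H$
$\frac{v + 39111}{k{\left(y{\left(E \right)} \right)} + 4784} = \frac{-34507 + 39111}{5 \cdot 196^{2} + 4784} = \frac{4604}{5 \cdot 38416 + 4784} = \frac{4604}{192080 + 4784} = \frac{4604}{196864} = 4604 \cdot \frac{1}{196864} = \frac{1151}{49216}$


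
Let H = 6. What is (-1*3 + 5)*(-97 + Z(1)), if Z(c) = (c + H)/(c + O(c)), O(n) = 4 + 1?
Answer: -575/3 ≈ -191.67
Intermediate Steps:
O(n) = 5
Z(c) = (6 + c)/(5 + c) (Z(c) = (c + 6)/(c + 5) = (6 + c)/(5 + c))
(-1*3 + 5)*(-97 + Z(1)) = (-1*3 + 5)*(-97 + (6 + 1)/(5 + 1)) = (-3 + 5)*(-97 + 7/6) = 2*(-97 + (1/6)*7) = 2*(-97 + 7/6) = 2*(-575/6) = -575/3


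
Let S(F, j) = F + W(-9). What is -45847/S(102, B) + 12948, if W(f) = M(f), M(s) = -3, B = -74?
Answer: 1236005/99 ≈ 12485.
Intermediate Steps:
W(f) = -3
S(F, j) = -3 + F (S(F, j) = F - 3 = -3 + F)
-45847/S(102, B) + 12948 = -45847/(-3 + 102) + 12948 = -45847/99 + 12948 = 1236005/99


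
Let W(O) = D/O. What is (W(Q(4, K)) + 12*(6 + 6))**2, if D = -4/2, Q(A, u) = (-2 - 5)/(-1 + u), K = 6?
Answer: 1036324/49 ≈ 21149.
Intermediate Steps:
Q(A, u) = -7/(-1 + u)
D = -2 (D = -4*1/2 = -2)
W(O) = -2/O
(W(Q(4, K)) + 12*(6 + 6))**2 = (-2/((-7/(-1 + 6))) + 12*(6 + 6))**2 = (-2/((-7/5)) + 12*12)**2 = (-2/((-7*1/5)) + 144)**2 = (-2/(-7/5) + 144)**2 = (-2*(-5/7) + 144)**2 = (10/7 + 144)**2 = (1018/7)**2 = 1036324/49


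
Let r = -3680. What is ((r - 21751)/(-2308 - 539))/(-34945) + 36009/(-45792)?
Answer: -132727513781/168732351840 ≈ -0.78662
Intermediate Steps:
((r - 21751)/(-2308 - 539))/(-34945) + 36009/(-45792) = ((-3680 - 21751)/(-2308 - 539))/(-34945) + 36009/(-45792) = -25431/(-2847)*(-1/34945) + 36009*(-1/45792) = -25431*(-1/2847)*(-1/34945) - 4001/5088 = (8477/949)*(-1/34945) - 4001/5088 = -8477/33162805 - 4001/5088 = -132727513781/168732351840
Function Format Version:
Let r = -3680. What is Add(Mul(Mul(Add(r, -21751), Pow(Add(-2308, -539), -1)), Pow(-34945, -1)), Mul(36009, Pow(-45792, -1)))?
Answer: Rational(-132727513781, 168732351840) ≈ -0.78662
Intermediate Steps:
Add(Mul(Mul(Add(r, -21751), Pow(Add(-2308, -539), -1)), Pow(-34945, -1)), Mul(36009, Pow(-45792, -1))) = Add(Mul(Mul(Add(-3680, -21751), Pow(Add(-2308, -539), -1)), Pow(-34945, -1)), Mul(36009, Pow(-45792, -1))) = Add(Mul(Mul(-25431, Pow(-2847, -1)), Rational(-1, 34945)), Mul(36009, Rational(-1, 45792))) = Add(Mul(Mul(-25431, Rational(-1, 2847)), Rational(-1, 34945)), Rational(-4001, 5088)) = Add(Mul(Rational(8477, 949), Rational(-1, 34945)), Rational(-4001, 5088)) = Add(Rational(-8477, 33162805), Rational(-4001, 5088)) = Rational(-132727513781, 168732351840)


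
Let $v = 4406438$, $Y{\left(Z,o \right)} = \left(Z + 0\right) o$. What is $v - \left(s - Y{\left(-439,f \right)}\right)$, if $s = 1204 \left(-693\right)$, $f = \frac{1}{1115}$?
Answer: $\frac{5843502711}{1115} \approx 5.2408 \cdot 10^{6}$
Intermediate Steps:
$f = \frac{1}{1115} \approx 0.00089686$
$Y{\left(Z,o \right)} = Z o$
$s = -834372$
$v - \left(s - Y{\left(-439,f \right)}\right) = 4406438 - - \frac{930324341}{1115} = 4406438 + \left(- \frac{439}{1115} + 834372\right) = 4406438 + \frac{930324341}{1115} = \frac{5843502711}{1115}$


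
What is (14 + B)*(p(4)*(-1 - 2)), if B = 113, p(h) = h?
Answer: -1524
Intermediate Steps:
(14 + B)*(p(4)*(-1 - 2)) = (14 + 113)*(4*(-1 - 2)) = 127*(4*(-3)) = 127*(-12) = -1524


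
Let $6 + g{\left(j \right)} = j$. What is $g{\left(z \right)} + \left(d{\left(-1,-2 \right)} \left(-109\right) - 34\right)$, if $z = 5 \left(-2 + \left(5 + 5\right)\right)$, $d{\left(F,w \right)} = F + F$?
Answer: $218$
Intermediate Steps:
$d{\left(F,w \right)} = 2 F$
$z = 40$ ($z = 5 \left(-2 + 10\right) = 5 \cdot 8 = 40$)
$g{\left(j \right)} = -6 + j$
$g{\left(z \right)} + \left(d{\left(-1,-2 \right)} \left(-109\right) - 34\right) = \left(-6 + 40\right) - \left(34 - 2 \left(-1\right) \left(-109\right)\right) = 34 - -184 = 34 + \left(218 - 34\right) = 34 + 184 = 218$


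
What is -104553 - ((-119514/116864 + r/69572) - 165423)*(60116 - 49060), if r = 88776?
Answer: 116164571679690723/63519236 ≈ 1.8288e+9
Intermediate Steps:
-104553 - ((-119514/116864 + r/69572) - 165423)*(60116 - 49060) = -104553 - ((-119514/116864 + 88776/69572) - 165423)*(60116 - 49060) = -104553 - ((-119514*1/116864 + 88776*(1/69572)) - 165423)*11056 = -104553 - ((-59757/58432 + 22194/17393) - 165423)*11056 = -104553 - (257486307/1016307776 - 165423)*11056 = -104553 - (-168120423742941)*11056/1016307776 = -104553 - 1*(-116171212806372231/63519236) = -104553 + 116171212806372231/63519236 = 116164571679690723/63519236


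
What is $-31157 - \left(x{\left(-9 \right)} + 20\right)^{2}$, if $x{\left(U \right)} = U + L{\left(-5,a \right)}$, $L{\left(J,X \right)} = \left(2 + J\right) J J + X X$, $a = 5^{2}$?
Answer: $-345878$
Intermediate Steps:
$a = 25$
$L{\left(J,X \right)} = X^{2} + J^{2} \left(2 + J\right)$ ($L{\left(J,X \right)} = J \left(2 + J\right) J + X^{2} = J^{2} \left(2 + J\right) + X^{2} = X^{2} + J^{2} \left(2 + J\right)$)
$x{\left(U \right)} = 550 + U$ ($x{\left(U \right)} = U + \left(\left(-5\right)^{3} + 25^{2} + 2 \left(-5\right)^{2}\right) = U + \left(-125 + 625 + 2 \cdot 25\right) = U + \left(-125 + 625 + 50\right) = U + 550 = 550 + U$)
$-31157 - \left(x{\left(-9 \right)} + 20\right)^{2} = -31157 - \left(\left(550 - 9\right) + 20\right)^{2} = -31157 - \left(541 + 20\right)^{2} = -31157 - 561^{2} = -31157 - 314721 = -345878$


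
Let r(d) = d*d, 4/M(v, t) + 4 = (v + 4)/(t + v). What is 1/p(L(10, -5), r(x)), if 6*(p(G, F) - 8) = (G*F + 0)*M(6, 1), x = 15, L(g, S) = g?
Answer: -3/1726 ≈ -0.0017381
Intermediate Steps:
M(v, t) = 4/(-4 + (4 + v)/(t + v)) (M(v, t) = 4/(-4 + (v + 4)/(t + v)) = 4/(-4 + (4 + v)/(t + v)))
r(d) = d²
p(G, F) = 8 - 7*F*G/27 (p(G, F) = 8 + ((G*F + 0)*(4*(-1*1 - 1*6)/(-4 + 3*6 + 4*1)))/6 = 8 + ((F*G + 0)*(4*(-1 - 6)/(-4 + 18 + 4)))/6 = 8 + ((F*G)*(4*(-7)/18))/6 = 8 + ((F*G)*(4*(1/18)*(-7)))/6 = 8 + ((F*G)*(-14/9))/6 = 8 + (-14*F*G/9)/6 = 8 - 7*F*G/27)
1/p(L(10, -5), r(x)) = 1/(8 - 7/27*15²*10) = 1/(8 - 7/27*225*10) = 1/(8 - 1750/3) = 1/(-1726/3) = -3/1726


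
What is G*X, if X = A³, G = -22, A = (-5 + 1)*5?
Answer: 176000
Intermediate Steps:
A = -20 (A = -4*5 = -20)
X = -8000 (X = (-20)³ = -8000)
G*X = -22*(-8000) = 176000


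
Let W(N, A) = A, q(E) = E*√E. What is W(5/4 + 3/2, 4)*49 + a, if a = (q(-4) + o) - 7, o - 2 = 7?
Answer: 198 - 8*I ≈ 198.0 - 8.0*I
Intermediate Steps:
o = 9 (o = 2 + 7 = 9)
q(E) = E^(3/2)
a = 2 - 8*I (a = ((-4)^(3/2) + 9) - 7 = (-8*I + 9) - 7 = (9 - 8*I) - 7 = 2 - 8*I ≈ 2.0 - 8.0*I)
W(5/4 + 3/2, 4)*49 + a = 4*49 + (2 - 8*I) = 196 + (2 - 8*I) = 198 - 8*I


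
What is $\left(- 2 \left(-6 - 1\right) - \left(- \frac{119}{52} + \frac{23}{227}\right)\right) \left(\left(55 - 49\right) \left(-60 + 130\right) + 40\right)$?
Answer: $\frac{21973395}{2951} \approx 7446.1$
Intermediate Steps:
$\left(- 2 \left(-6 - 1\right) - \left(- \frac{119}{52} + \frac{23}{227}\right)\right) \left(\left(55 - 49\right) \left(-60 + 130\right) + 40\right) = \left(\left(-2\right) \left(-7\right) - - \frac{25817}{11804}\right) \left(6 \cdot 70 + 40\right) = \left(14 + \left(- \frac{23}{227} + \frac{119}{52}\right)\right) \left(420 + 40\right) = \left(14 + \frac{25817}{11804}\right) 460 = \frac{191073}{11804} \cdot 460 = \frac{21973395}{2951}$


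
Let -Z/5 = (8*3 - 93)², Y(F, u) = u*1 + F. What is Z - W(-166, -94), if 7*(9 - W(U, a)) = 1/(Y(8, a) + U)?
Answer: -42007897/1764 ≈ -23814.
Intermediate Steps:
Y(F, u) = F + u (Y(F, u) = u + F = F + u)
W(U, a) = 9 - 1/(7*(8 + U + a)) (W(U, a) = 9 - 1/(7*((8 + a) + U)) = 9 - 1/(7*(8 + U + a)))
Z = -23805 (Z = -5*(8*3 - 93)² = -5*(24 - 93)² = -5*(-69)² = -5*4761 = -23805)
Z - W(-166, -94) = -23805 - (503/7 + 9*(-166) + 9*(-94))/(8 - 166 - 94) = -23805 - (503/7 - 1494 - 846)/(-252) = -23805 - (-1)*(-15877)/(252*7) = -23805 - 1*15877/1764 = -23805 - 15877/1764 = -42007897/1764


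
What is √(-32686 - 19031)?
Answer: I*√51717 ≈ 227.41*I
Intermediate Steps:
√(-32686 - 19031) = √(-51717) = I*√51717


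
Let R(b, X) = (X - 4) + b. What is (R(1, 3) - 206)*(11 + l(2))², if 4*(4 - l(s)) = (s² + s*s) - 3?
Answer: -311575/8 ≈ -38947.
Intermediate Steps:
R(b, X) = -4 + X + b (R(b, X) = (-4 + X) + b = -4 + X + b)
l(s) = 19/4 - s²/2 (l(s) = 4 - ((s² + s*s) - 3)/4 = 4 - ((s² + s²) - 3)/4 = 4 - (2*s² - 3)/4 = 4 - (-3 + 2*s²)/4 = 4 + (¾ - s²/2) = 19/4 - s²/2)
(R(1, 3) - 206)*(11 + l(2))² = ((-4 + 3 + 1) - 206)*(11 + (19/4 - ½*2²))² = (0 - 206)*(11 + (19/4 - ½*4))² = -206*(11 + (19/4 - 2))² = -206*(11 + 11/4)² = -206*(55/4)² = -206*3025/16 = -311575/8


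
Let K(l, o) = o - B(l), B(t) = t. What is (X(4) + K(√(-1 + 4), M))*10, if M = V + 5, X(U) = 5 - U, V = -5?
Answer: 10 - 10*√3 ≈ -7.3205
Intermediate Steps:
M = 0 (M = -5 + 5 = 0)
K(l, o) = o - l
(X(4) + K(√(-1 + 4), M))*10 = ((5 - 1*4) + (0 - √(-1 + 4)))*10 = ((5 - 4) + (0 - √3))*10 = (1 - √3)*10 = 10 - 10*√3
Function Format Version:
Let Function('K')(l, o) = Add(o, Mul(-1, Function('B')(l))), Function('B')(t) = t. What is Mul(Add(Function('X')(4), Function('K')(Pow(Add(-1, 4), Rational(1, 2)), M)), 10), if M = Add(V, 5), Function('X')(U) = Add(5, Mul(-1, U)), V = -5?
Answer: Add(10, Mul(-10, Pow(3, Rational(1, 2)))) ≈ -7.3205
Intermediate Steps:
M = 0 (M = Add(-5, 5) = 0)
Function('K')(l, o) = Add(o, Mul(-1, l))
Mul(Add(Function('X')(4), Function('K')(Pow(Add(-1, 4), Rational(1, 2)), M)), 10) = Mul(Add(Add(5, Mul(-1, 4)), Add(0, Mul(-1, Pow(Add(-1, 4), Rational(1, 2))))), 10) = Mul(Add(Add(5, -4), Add(0, Mul(-1, Pow(3, Rational(1, 2))))), 10) = Mul(Add(1, Mul(-1, Pow(3, Rational(1, 2)))), 10) = Add(10, Mul(-10, Pow(3, Rational(1, 2))))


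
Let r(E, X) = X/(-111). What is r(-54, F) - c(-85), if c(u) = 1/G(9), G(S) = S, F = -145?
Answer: 398/333 ≈ 1.1952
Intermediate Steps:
r(E, X) = -X/111 (r(E, X) = X*(-1/111) = -X/111)
c(u) = ⅑ (c(u) = 1/9 = ⅑)
r(-54, F) - c(-85) = -1/111*(-145) - 1*⅑ = 145/111 - ⅑ = 398/333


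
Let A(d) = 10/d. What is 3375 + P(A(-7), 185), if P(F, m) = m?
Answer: 3560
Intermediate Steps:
3375 + P(A(-7), 185) = 3375 + 185 = 3560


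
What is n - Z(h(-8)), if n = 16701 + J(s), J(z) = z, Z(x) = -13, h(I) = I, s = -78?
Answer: 16636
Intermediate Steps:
n = 16623 (n = 16701 - 78 = 16623)
n - Z(h(-8)) = 16623 - 1*(-13) = 16623 + 13 = 16636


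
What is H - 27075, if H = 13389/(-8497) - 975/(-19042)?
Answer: -4380978257313/161799874 ≈ -27077.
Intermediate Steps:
H = -246668763/161799874 (H = 13389*(-1/8497) - 975*(-1/19042) = -13389/8497 + 975/19042 = -246668763/161799874 ≈ -1.5245)
H - 27075 = -246668763/161799874 - 27075 = -4380978257313/161799874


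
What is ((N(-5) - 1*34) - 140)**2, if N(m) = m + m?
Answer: 33856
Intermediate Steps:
N(m) = 2*m
((N(-5) - 1*34) - 140)**2 = ((2*(-5) - 1*34) - 140)**2 = ((-10 - 34) - 140)**2 = (-44 - 140)**2 = (-184)**2 = 33856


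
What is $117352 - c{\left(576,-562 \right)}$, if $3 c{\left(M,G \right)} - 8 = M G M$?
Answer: $\frac{186810160}{3} \approx 6.227 \cdot 10^{7}$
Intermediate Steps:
$c{\left(M,G \right)} = \frac{8}{3} + \frac{G M^{2}}{3}$ ($c{\left(M,G \right)} = \frac{8}{3} + \frac{M G M}{3} = \frac{8}{3} + \frac{G M M}{3} = \frac{8}{3} + \frac{G M^{2}}{3}$)
$117352 - c{\left(576,-562 \right)} = 117352 - \left(\frac{8}{3} + \frac{1}{3} \left(-562\right) 576^{2}\right) = 117352 - \left(\frac{8}{3} + \frac{1}{3} \left(-562\right) 331776\right) = 117352 - \left(\frac{8}{3} - 62152704\right) = 117352 - - \frac{186458104}{3} = 117352 + \frac{186458104}{3} = \frac{186810160}{3}$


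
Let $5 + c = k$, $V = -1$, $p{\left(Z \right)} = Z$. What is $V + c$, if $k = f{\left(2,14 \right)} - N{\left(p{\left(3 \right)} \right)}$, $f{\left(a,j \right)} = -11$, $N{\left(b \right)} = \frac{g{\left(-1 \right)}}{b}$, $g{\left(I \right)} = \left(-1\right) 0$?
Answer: $-17$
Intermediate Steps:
$g{\left(I \right)} = 0$
$N{\left(b \right)} = 0$ ($N{\left(b \right)} = \frac{0}{b} = 0$)
$k = -11$ ($k = -11 - 0 = -11 + 0 = -11$)
$c = -16$ ($c = -5 - 11 = -16$)
$V + c = -1 - 16 = -17$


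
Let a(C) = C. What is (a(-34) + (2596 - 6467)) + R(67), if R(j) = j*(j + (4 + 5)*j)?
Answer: 40985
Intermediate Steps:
R(j) = 10*j² (R(j) = j*(j + 9*j) = j*(10*j) = 10*j²)
(a(-34) + (2596 - 6467)) + R(67) = (-34 + (2596 - 6467)) + 10*67² = (-34 - 3871) + 10*4489 = -3905 + 44890 = 40985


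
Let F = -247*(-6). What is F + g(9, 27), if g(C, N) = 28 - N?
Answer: 1483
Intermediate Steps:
F = 1482
F + g(9, 27) = 1482 + (28 - 1*27) = 1482 + (28 - 27) = 1482 + 1 = 1483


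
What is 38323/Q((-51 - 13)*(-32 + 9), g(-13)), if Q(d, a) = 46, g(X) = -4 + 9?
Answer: 38323/46 ≈ 833.11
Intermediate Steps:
g(X) = 5
38323/Q((-51 - 13)*(-32 + 9), g(-13)) = 38323/46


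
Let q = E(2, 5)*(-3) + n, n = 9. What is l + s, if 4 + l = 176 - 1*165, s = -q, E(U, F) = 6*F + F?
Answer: 103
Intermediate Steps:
E(U, F) = 7*F
q = -96 (q = (7*5)*(-3) + 9 = 35*(-3) + 9 = -105 + 9 = -96)
s = 96 (s = -1*(-96) = 96)
l = 7 (l = -4 + (176 - 1*165) = -4 + (176 - 165) = -4 + 11 = 7)
l + s = 7 + 96 = 103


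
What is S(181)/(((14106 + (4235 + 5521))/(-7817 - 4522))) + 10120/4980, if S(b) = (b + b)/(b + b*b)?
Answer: 365225747/180229686 ≈ 2.0264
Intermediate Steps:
S(b) = 2*b/(b + b²) (S(b) = (2*b)/(b + b²) = 2*b/(b + b²))
S(181)/(((14106 + (4235 + 5521))/(-7817 - 4522))) + 10120/4980 = (2/(1 + 181))/(((14106 + (4235 + 5521))/(-7817 - 4522))) + 10120/4980 = (2/182)/(((14106 + 9756)/(-12339))) + 10120*(1/4980) = (2*(1/182))/((23862*(-1/12339))) + 506/249 = 1/(91*(-7954/4113)) + 506/249 = (1/91)*(-4113/7954) + 506/249 = -4113/723814 + 506/249 = 365225747/180229686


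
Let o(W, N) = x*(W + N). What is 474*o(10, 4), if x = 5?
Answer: 33180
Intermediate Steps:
o(W, N) = 5*N + 5*W (o(W, N) = 5*(W + N) = 5*(N + W) = 5*N + 5*W)
474*o(10, 4) = 474*(5*4 + 5*10) = 474*(20 + 50) = 474*70 = 33180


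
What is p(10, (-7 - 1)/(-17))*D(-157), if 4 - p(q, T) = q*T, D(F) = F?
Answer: 1884/17 ≈ 110.82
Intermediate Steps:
p(q, T) = 4 - T*q (p(q, T) = 4 - q*T = 4 - T*q)
p(10, (-7 - 1)/(-17))*D(-157) = (4 - 1*(-7 - 1)/(-17)*10)*(-157) = (4 - 1*(-8*(-1/17))*10)*(-157) = (4 - 1*8/17*10)*(-157) = (4 - 80/17)*(-157) = -12/17*(-157) = 1884/17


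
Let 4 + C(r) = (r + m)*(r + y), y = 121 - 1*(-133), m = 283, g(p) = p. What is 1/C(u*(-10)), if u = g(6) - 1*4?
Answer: 1/61538 ≈ 1.6250e-5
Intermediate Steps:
u = 2 (u = 6 - 1*4 = 6 - 4 = 2)
y = 254 (y = 121 + 133 = 254)
C(r) = -4 + (254 + r)*(283 + r) (C(r) = -4 + (r + 283)*(r + 254) = -4 + (283 + r)*(254 + r) = -4 + (254 + r)*(283 + r))
1/C(u*(-10)) = 1/(71878 + (2*(-10))² + 537*(2*(-10))) = 1/(71878 + (-20)² + 537*(-20)) = 1/(71878 + 400 - 10740) = 1/61538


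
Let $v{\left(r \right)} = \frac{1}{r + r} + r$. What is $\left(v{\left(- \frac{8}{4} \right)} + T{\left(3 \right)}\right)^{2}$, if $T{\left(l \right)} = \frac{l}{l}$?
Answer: $\frac{25}{16} \approx 1.5625$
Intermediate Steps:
$v{\left(r \right)} = r + \frac{1}{2 r}$ ($v{\left(r \right)} = \frac{1}{2 r} + r = r + \frac{1}{2 r}$)
$T{\left(l \right)} = 1$
$\left(v{\left(- \frac{8}{4} \right)} + T{\left(3 \right)}\right)^{2} = \left(\left(- \frac{8}{4} + \frac{1}{2 \left(- \frac{8}{4}\right)}\right) + 1\right)^{2} = \left(\left(\left(-8\right) \frac{1}{4} + \frac{1}{2 \left(\left(-8\right) \frac{1}{4}\right)}\right) + 1\right)^{2} = \left(\left(-2 + \frac{1}{2 \left(-2\right)}\right) + 1\right)^{2} = \left(\left(-2 + \frac{1}{2} \left(- \frac{1}{2}\right)\right) + 1\right)^{2} = \left(\left(-2 - \frac{1}{4}\right) + 1\right)^{2} = \left(- \frac{9}{4} + 1\right)^{2} = \left(- \frac{5}{4}\right)^{2} = \frac{25}{16}$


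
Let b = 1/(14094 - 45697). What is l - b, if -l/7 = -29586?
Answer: 6545044507/31603 ≈ 2.0710e+5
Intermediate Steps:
l = 207102 (l = -7*(-29586) = 207102)
b = -1/31603 (b = 1/(-31603) = -1/31603 ≈ -3.1643e-5)
l - b = 207102 - 1*(-1/31603) = 207102 + 1/31603 = 6545044507/31603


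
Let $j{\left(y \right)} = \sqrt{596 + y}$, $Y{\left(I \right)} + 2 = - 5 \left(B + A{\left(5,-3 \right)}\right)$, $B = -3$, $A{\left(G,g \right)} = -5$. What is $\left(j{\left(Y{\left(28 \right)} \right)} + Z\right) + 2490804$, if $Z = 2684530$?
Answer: $5175334 + \sqrt{634} \approx 5.1754 \cdot 10^{6}$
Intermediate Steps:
$Y{\left(I \right)} = 38$ ($Y{\left(I \right)} = -2 - 5 \left(-3 - 5\right) = -2 - -40 = -2 + 40 = 38$)
$\left(j{\left(Y{\left(28 \right)} \right)} + Z\right) + 2490804 = \left(\sqrt{596 + 38} + 2684530\right) + 2490804 = \left(\sqrt{634} + 2684530\right) + 2490804 = \left(2684530 + \sqrt{634}\right) + 2490804 = 5175334 + \sqrt{634}$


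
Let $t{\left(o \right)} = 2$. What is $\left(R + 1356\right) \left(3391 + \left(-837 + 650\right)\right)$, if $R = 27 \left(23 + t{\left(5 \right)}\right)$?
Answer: $6507324$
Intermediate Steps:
$R = 675$ ($R = 27 \left(23 + 2\right) = 27 \cdot 25 = 675$)
$\left(R + 1356\right) \left(3391 + \left(-837 + 650\right)\right) = \left(675 + 1356\right) \left(3391 + \left(-837 + 650\right)\right) = 2031 \left(3391 - 187\right) = 2031 \cdot 3204 = 6507324$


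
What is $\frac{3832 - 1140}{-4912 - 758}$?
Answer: $- \frac{1346}{2835} \approx -0.47478$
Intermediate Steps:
$\frac{3832 - 1140}{-4912 - 758} = \frac{3832 + \left(-2364 + 1224\right)}{-5670} = \left(3832 - 1140\right) \left(- \frac{1}{5670}\right) = 2692 \left(- \frac{1}{5670}\right) = - \frac{1346}{2835}$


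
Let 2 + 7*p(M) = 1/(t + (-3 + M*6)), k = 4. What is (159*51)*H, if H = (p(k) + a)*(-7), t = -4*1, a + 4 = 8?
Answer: -211311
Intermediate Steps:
a = 4 (a = -4 + 8 = 4)
t = -4
p(M) = -2/7 + 1/(7*(-7 + 6*M)) (p(M) = -2/7 + 1/(7*(-4 + (-3 + M*6))) = -2/7 + 1/(7*(-4 + (-3 + 6*M))) = -2/7 + 1/(7*(-7 + 6*M)))
H = -443/17 (H = (3*(5 - 4*4)/(7*(-7 + 6*4)) + 4)*(-7) = (3*(5 - 16)/(7*(-7 + 24)) + 4)*(-7) = ((3/7)*(-11)/17 + 4)*(-7) = ((3/7)*(1/17)*(-11) + 4)*(-7) = (-33/119 + 4)*(-7) = (443/119)*(-7) = -443/17 ≈ -26.059)
(159*51)*H = (159*51)*(-443/17) = 8109*(-443/17) = -211311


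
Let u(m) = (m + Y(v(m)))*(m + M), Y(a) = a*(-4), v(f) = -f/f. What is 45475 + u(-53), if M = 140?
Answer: 41212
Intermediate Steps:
v(f) = -1 (v(f) = -1*1 = -1)
Y(a) = -4*a
u(m) = (4 + m)*(140 + m) (u(m) = (m - 4*(-1))*(m + 140) = (m + 4)*(140 + m) = (4 + m)*(140 + m))
45475 + u(-53) = 45475 + (560 + (-53)² + 144*(-53)) = 45475 + (560 + 2809 - 7632) = 45475 - 4263 = 41212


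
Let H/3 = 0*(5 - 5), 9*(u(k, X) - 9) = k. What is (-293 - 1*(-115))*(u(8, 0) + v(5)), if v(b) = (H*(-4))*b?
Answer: -15842/9 ≈ -1760.2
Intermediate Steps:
u(k, X) = 9 + k/9
H = 0 (H = 3*(0*(5 - 5)) = 3*(0*0) = 3*0 = 0)
v(b) = 0 (v(b) = (0*(-4))*b = 0*b = 0)
(-293 - 1*(-115))*(u(8, 0) + v(5)) = (-293 - 1*(-115))*((9 + (⅑)*8) + 0) = (-293 + 115)*((9 + 8/9) + 0) = -178*(89/9 + 0) = -178*89/9 = -15842/9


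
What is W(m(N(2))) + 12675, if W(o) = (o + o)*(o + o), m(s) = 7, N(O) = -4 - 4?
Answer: 12871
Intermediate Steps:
N(O) = -8
W(o) = 4*o² (W(o) = (2*o)*(2*o) = 4*o²)
W(m(N(2))) + 12675 = 4*7² + 12675 = 4*49 + 12675 = 196 + 12675 = 12871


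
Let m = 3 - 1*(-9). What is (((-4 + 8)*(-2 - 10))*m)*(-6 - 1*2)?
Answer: 4608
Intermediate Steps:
m = 12 (m = 3 + 9 = 12)
(((-4 + 8)*(-2 - 10))*m)*(-6 - 1*2) = (((-4 + 8)*(-2 - 10))*12)*(-6 - 1*2) = ((4*(-12))*12)*(-6 - 2) = -48*12*(-8) = -576*(-8) = 4608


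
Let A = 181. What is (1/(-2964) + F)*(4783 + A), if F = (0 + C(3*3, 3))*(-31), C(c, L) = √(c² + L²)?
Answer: -1241/741 - 461652*√10 ≈ -1.4599e+6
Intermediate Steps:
C(c, L) = √(L² + c²)
F = -93*√10 (F = (0 + √(3² + (3*3)²))*(-31) = (0 + √(9 + 9²))*(-31) = (0 + √(9 + 81))*(-31) = (0 + √90)*(-31) = (0 + 3*√10)*(-31) = (3*√10)*(-31) = -93*√10 ≈ -294.09)
(1/(-2964) + F)*(4783 + A) = (1/(-2964) - 93*√10)*(4783 + 181) = (-1/2964 - 93*√10)*4964 = -1241/741 - 461652*√10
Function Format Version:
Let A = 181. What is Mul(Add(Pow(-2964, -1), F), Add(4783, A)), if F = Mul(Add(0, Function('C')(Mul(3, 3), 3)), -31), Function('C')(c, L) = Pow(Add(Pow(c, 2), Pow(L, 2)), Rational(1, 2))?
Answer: Add(Rational(-1241, 741), Mul(-461652, Pow(10, Rational(1, 2)))) ≈ -1.4599e+6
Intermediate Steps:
Function('C')(c, L) = Pow(Add(Pow(L, 2), Pow(c, 2)), Rational(1, 2))
F = Mul(-93, Pow(10, Rational(1, 2))) (F = Mul(Add(0, Pow(Add(Pow(3, 2), Pow(Mul(3, 3), 2)), Rational(1, 2))), -31) = Mul(Add(0, Pow(Add(9, Pow(9, 2)), Rational(1, 2))), -31) = Mul(Add(0, Pow(Add(9, 81), Rational(1, 2))), -31) = Mul(Add(0, Pow(90, Rational(1, 2))), -31) = Mul(Add(0, Mul(3, Pow(10, Rational(1, 2)))), -31) = Mul(Mul(3, Pow(10, Rational(1, 2))), -31) = Mul(-93, Pow(10, Rational(1, 2))) ≈ -294.09)
Mul(Add(Pow(-2964, -1), F), Add(4783, A)) = Mul(Add(Pow(-2964, -1), Mul(-93, Pow(10, Rational(1, 2)))), Add(4783, 181)) = Mul(Add(Rational(-1, 2964), Mul(-93, Pow(10, Rational(1, 2)))), 4964) = Add(Rational(-1241, 741), Mul(-461652, Pow(10, Rational(1, 2))))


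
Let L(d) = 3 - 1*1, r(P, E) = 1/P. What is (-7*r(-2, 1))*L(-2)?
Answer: 7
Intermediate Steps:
r(P, E) = 1/P
L(d) = 2 (L(d) = 3 - 1 = 2)
(-7*r(-2, 1))*L(-2) = -7/(-2)*2 = -7*(-½)*2 = (7/2)*2 = 7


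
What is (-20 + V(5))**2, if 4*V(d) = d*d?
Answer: 3025/16 ≈ 189.06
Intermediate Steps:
V(d) = d**2/4 (V(d) = (d*d)/4 = d**2/4)
(-20 + V(5))**2 = (-20 + (1/4)*5**2)**2 = (-20 + (1/4)*25)**2 = (-20 + 25/4)**2 = (-55/4)**2 = 3025/16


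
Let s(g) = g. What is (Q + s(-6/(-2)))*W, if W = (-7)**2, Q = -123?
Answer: -5880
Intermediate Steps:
W = 49
(Q + s(-6/(-2)))*W = (-123 - 6/(-2))*49 = (-123 - 6*(-1/2))*49 = (-123 + 3)*49 = -120*49 = -5880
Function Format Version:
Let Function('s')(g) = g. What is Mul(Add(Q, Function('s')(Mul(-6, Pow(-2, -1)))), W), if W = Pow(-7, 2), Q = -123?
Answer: -5880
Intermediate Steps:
W = 49
Mul(Add(Q, Function('s')(Mul(-6, Pow(-2, -1)))), W) = Mul(Add(-123, Mul(-6, Pow(-2, -1))), 49) = Mul(Add(-123, Mul(-6, Rational(-1, 2))), 49) = Mul(Add(-123, 3), 49) = Mul(-120, 49) = -5880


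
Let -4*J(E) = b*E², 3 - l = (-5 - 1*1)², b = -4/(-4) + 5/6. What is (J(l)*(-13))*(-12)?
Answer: -155727/2 ≈ -77864.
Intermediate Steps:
b = 11/6 (b = -4*(-¼) + 5*(⅙) = 1 + ⅚ = 11/6 ≈ 1.8333)
l = -33 (l = 3 - (-5 - 1*1)² = 3 - (-5 - 1)² = 3 - 1*(-6)² = 3 - 1*36 = 3 - 36 = -33)
J(E) = -11*E²/24
(J(l)*(-13))*(-12) = (-11/24*(-33)²*(-13))*(-12) = (-11/24*1089*(-13))*(-12) = -3993/8*(-13)*(-12) = (51909/8)*(-12) = -155727/2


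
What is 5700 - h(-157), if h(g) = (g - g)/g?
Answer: 5700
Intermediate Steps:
h(g) = 0 (h(g) = 0/g = 0)
5700 - h(-157) = 5700 - 1*0 = 5700 + 0 = 5700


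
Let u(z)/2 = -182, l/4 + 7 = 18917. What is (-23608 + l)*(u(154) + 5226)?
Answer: 252979584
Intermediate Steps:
l = 75640 (l = -28 + 4*18917 = -28 + 75668 = 75640)
u(z) = -364 (u(z) = 2*(-182) = -364)
(-23608 + l)*(u(154) + 5226) = (-23608 + 75640)*(-364 + 5226) = 52032*4862 = 252979584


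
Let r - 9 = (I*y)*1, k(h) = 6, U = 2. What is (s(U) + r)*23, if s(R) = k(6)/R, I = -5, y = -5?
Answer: 851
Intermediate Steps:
s(R) = 6/R
r = 34 (r = 9 - 5*(-5)*1 = 9 + 25*1 = 9 + 25 = 34)
(s(U) + r)*23 = (6/2 + 34)*23 = (6*(½) + 34)*23 = (3 + 34)*23 = 37*23 = 851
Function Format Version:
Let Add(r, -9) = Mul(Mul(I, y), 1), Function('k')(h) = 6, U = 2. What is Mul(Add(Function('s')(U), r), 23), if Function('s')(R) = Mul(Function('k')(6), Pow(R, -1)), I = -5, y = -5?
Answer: 851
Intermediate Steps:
Function('s')(R) = Mul(6, Pow(R, -1))
r = 34 (r = Add(9, Mul(Mul(-5, -5), 1)) = Add(9, Mul(25, 1)) = Add(9, 25) = 34)
Mul(Add(Function('s')(U), r), 23) = Mul(Add(Mul(6, Pow(2, -1)), 34), 23) = Mul(Add(Mul(6, Rational(1, 2)), 34), 23) = Mul(Add(3, 34), 23) = Mul(37, 23) = 851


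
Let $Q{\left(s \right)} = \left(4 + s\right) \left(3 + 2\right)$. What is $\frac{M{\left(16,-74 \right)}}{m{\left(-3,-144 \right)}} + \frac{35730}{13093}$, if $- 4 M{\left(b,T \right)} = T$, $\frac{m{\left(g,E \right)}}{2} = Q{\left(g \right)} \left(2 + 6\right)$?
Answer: $\frac{6201241}{2094880} \approx 2.9602$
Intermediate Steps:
$Q{\left(s \right)} = 20 + 5 s$ ($Q{\left(s \right)} = \left(4 + s\right) 5 = 20 + 5 s$)
$m{\left(g,E \right)} = 320 + 80 g$ ($m{\left(g,E \right)} = 2 \left(20 + 5 g\right) \left(2 + 6\right) = 2 \left(20 + 5 g\right) 8 = 2 \left(160 + 40 g\right) = 320 + 80 g$)
$M{\left(b,T \right)} = - \frac{T}{4}$
$\frac{M{\left(16,-74 \right)}}{m{\left(-3,-144 \right)}} + \frac{35730}{13093} = \frac{\left(- \frac{1}{4}\right) \left(-74\right)}{320 + 80 \left(-3\right)} + \frac{35730}{13093} = \frac{37}{2 \left(320 - 240\right)} + 35730 \cdot \frac{1}{13093} = \frac{37}{2 \cdot 80} + \frac{35730}{13093} = \frac{37}{2} \cdot \frac{1}{80} + \frac{35730}{13093} = \frac{37}{160} + \frac{35730}{13093} = \frac{6201241}{2094880}$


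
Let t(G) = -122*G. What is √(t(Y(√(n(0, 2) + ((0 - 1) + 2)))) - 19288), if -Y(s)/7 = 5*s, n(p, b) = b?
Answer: √(-19288 + 4270*√3) ≈ 109.05*I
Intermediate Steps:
Y(s) = -35*s
√(t(Y(√(n(0, 2) + ((0 - 1) + 2)))) - 19288) = √(-(-4270)*√(2 + ((0 - 1) + 2)) - 19288) = √(-(-4270)*√(2 + (-1 + 2)) - 19288) = √(-(-4270)*√(2 + 1) - 19288) = √(-(-4270)*√3 - 19288) = √(4270*√3 - 19288) = √(-19288 + 4270*√3)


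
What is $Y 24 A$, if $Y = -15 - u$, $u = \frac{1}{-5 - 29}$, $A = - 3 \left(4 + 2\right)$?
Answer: $\frac{109944}{17} \approx 6467.3$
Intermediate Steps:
$A = -18$ ($A = \left(-3\right) 6 = -18$)
$u = - \frac{1}{34}$ ($u = \frac{1}{-34} = - \frac{1}{34} \approx -0.029412$)
$Y = - \frac{509}{34}$ ($Y = -15 - - \frac{1}{34} = -15 + \frac{1}{34} = - \frac{509}{34} \approx -14.971$)
$Y 24 A = \left(- \frac{509}{34}\right) 24 \left(-18\right) = \left(- \frac{6108}{17}\right) \left(-18\right) = \frac{109944}{17}$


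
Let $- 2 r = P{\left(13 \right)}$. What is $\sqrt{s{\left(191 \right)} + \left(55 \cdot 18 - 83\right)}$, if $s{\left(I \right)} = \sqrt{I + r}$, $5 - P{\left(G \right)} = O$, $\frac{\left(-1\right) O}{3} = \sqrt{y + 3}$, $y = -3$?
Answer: $\frac{\sqrt{3628 + 2 \sqrt{754}}}{2} \approx 30.344$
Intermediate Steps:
$O = 0$ ($O = - 3 \sqrt{-3 + 3} = - 3 \sqrt{0} = \left(-3\right) 0 = 0$)
$P{\left(G \right)} = 5$ ($P{\left(G \right)} = 5 - 0 = 5 + 0 = 5$)
$r = - \frac{5}{2}$ ($r = \left(- \frac{1}{2}\right) 5 = - \frac{5}{2} \approx -2.5$)
$s{\left(I \right)} = \sqrt{- \frac{5}{2} + I}$ ($s{\left(I \right)} = \sqrt{I - \frac{5}{2}} = \sqrt{- \frac{5}{2} + I}$)
$\sqrt{s{\left(191 \right)} + \left(55 \cdot 18 - 83\right)} = \sqrt{\frac{\sqrt{-10 + 4 \cdot 191}}{2} + \left(55 \cdot 18 - 83\right)} = \sqrt{\frac{\sqrt{-10 + 764}}{2} + \left(990 - 83\right)} = \sqrt{\frac{\sqrt{754}}{2} + 907} = \sqrt{907 + \frac{\sqrt{754}}{2}}$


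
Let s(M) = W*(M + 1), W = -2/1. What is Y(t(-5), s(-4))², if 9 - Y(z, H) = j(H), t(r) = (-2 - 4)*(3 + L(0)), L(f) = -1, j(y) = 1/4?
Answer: 1225/16 ≈ 76.563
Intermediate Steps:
j(y) = ¼
t(r) = -12 (t(r) = (-2 - 4)*(3 - 1) = -6*2 = -12)
W = -2 (W = -2*1 = -2)
s(M) = -2 - 2*M (s(M) = -2*(M + 1) = -2*(1 + M) = -2 - 2*M)
Y(z, H) = 35/4 (Y(z, H) = 9 - 1*¼ = 9 - ¼ = 35/4)
Y(t(-5), s(-4))² = (35/4)² = 1225/16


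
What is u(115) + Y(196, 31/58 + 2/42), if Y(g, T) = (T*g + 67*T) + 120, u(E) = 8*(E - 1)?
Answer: 1443443/1218 ≈ 1185.1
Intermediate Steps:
u(E) = -8 + 8*E (u(E) = 8*(-1 + E) = -8 + 8*E)
Y(g, T) = 120 + 67*T + T*g (Y(g, T) = (67*T + T*g) + 120 = 120 + 67*T + T*g)
u(115) + Y(196, 31/58 + 2/42) = (-8 + 8*115) + (120 + 67*(31/58 + 2/42) + (31/58 + 2/42)*196) = (-8 + 920) + (120 + 67*(31*(1/58) + 2*(1/42)) + (31*(1/58) + 2*(1/42))*196) = 912 + (120 + 67*(31/58 + 1/21) + (31/58 + 1/21)*196) = 912 + (120 + 67*(709/1218) + (709/1218)*196) = 912 + (120 + 47503/1218 + 9926/87) = 912 + 332627/1218 = 1443443/1218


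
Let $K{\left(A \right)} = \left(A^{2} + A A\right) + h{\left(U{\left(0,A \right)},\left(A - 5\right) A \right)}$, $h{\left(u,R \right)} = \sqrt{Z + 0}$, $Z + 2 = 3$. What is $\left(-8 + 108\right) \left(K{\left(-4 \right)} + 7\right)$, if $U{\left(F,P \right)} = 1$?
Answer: $4000$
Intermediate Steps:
$Z = 1$ ($Z = -2 + 3 = 1$)
$h{\left(u,R \right)} = 1$ ($h{\left(u,R \right)} = \sqrt{1 + 0} = \sqrt{1} = 1$)
$K{\left(A \right)} = 1 + 2 A^{2}$ ($K{\left(A \right)} = \left(A^{2} + A A\right) + 1 = \left(A^{2} + A^{2}\right) + 1 = 2 A^{2} + 1 = 1 + 2 A^{2}$)
$\left(-8 + 108\right) \left(K{\left(-4 \right)} + 7\right) = \left(-8 + 108\right) \left(\left(1 + 2 \left(-4\right)^{2}\right) + 7\right) = 100 \left(\left(1 + 2 \cdot 16\right) + 7\right) = 100 \left(\left(1 + 32\right) + 7\right) = 100 \left(33 + 7\right) = 100 \cdot 40 = 4000$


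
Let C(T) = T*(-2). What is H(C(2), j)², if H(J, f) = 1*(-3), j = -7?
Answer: 9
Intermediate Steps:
C(T) = -2*T
H(J, f) = -3
H(C(2), j)² = (-3)² = 9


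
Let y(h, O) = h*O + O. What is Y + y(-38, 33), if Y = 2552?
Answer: 1331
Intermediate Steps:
y(h, O) = O + O*h (y(h, O) = O*h + O = O + O*h)
Y + y(-38, 33) = 2552 + 33*(1 - 38) = 2552 + 33*(-37) = 2552 - 1221 = 1331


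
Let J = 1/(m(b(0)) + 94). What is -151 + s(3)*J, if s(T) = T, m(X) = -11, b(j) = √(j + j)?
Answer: -12530/83 ≈ -150.96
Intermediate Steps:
b(j) = √2*√j (b(j) = √(2*j) = √2*√j)
J = 1/83 (J = 1/(-11 + 94) = 1/83 ≈ 0.012048)
-151 + s(3)*J = -151 + 3*(1/83) = -151 + 3/83 = -12530/83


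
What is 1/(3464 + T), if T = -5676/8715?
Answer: 2905/10061028 ≈ 0.00028874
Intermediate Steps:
T = -1892/2905 (T = -5676*1/8715 = -1892/2905 ≈ -0.65129)
1/(3464 + T) = 1/(3464 - 1892/2905) = 1/(10061028/2905) = 2905/10061028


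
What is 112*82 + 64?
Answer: 9248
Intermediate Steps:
112*82 + 64 = 9184 + 64 = 9248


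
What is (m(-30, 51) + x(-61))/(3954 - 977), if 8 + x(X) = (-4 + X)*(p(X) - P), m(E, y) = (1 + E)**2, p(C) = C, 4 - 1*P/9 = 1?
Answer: 6553/2977 ≈ 2.2012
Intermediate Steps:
P = 27 (P = 36 - 9*1 = 36 - 9 = 27)
x(X) = -8 + (-27 + X)*(-4 + X) (x(X) = -8 + (-4 + X)*(X - 1*27) = -8 + (-4 + X)*(X - 27) = -8 + (-4 + X)*(-27 + X) = -8 + (-27 + X)*(-4 + X))
(m(-30, 51) + x(-61))/(3954 - 977) = ((1 - 30)**2 + (100 + (-61)**2 - 31*(-61)))/(3954 - 977) = ((-29)**2 + (100 + 3721 + 1891))/2977 = (841 + 5712)*(1/2977) = 6553*(1/2977) = 6553/2977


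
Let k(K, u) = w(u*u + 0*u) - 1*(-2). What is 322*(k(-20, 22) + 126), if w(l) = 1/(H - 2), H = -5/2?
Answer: 370300/9 ≈ 41144.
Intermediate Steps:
H = -5/2 (H = -5*½ = -5/2 ≈ -2.5000)
w(l) = -2/9 (w(l) = 1/(-5/2 - 2) = 1/(-9/2) = -2/9)
k(K, u) = 16/9 (k(K, u) = -2/9 - 1*(-2) = -2/9 + 2 = 16/9)
322*(k(-20, 22) + 126) = 322*(16/9 + 126) = 322*(1150/9) = 370300/9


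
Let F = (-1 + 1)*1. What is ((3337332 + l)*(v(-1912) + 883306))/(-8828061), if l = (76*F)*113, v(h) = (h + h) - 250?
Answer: -978096363008/2942687 ≈ -3.3238e+5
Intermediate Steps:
v(h) = -250 + 2*h (v(h) = 2*h - 250 = -250 + 2*h)
F = 0 (F = 0*1 = 0)
l = 0 (l = (76*0)*113 = 0*113 = 0)
((3337332 + l)*(v(-1912) + 883306))/(-8828061) = ((3337332 + 0)*((-250 + 2*(-1912)) + 883306))/(-8828061) = (3337332*((-250 - 3824) + 883306))*(-1/8828061) = (3337332*(-4074 + 883306))*(-1/8828061) = (3337332*879232)*(-1/8828061) = 2934289089024*(-1/8828061) = -978096363008/2942687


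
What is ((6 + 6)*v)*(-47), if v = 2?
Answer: -1128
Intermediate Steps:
((6 + 6)*v)*(-47) = ((6 + 6)*2)*(-47) = (12*2)*(-47) = 24*(-47) = -1128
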